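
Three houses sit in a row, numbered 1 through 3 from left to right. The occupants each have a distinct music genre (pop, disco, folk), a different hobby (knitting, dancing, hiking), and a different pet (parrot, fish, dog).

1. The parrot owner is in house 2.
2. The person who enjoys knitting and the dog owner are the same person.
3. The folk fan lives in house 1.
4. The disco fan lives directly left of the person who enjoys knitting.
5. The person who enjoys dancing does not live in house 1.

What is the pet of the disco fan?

Clue 1: the parrot owner is in house 2.
From clue 3, the folk fan must be in house 1.
So house 3 gets pop for music genre.
That leaves hiking as the hobby for house 1.
The person who enjoys knitting is in house 3 (clue 2).
Clue 2: the dog owner is in house 3.
That leaves disco as the music genre for house 2.
That leaves dancing as the hobby for house 2.
House 1 pet: only fish fits.
So: house 1 = folk/hiking/fish, house 2 = disco/dancing/parrot, house 3 = pop/knitting/dog.

parrot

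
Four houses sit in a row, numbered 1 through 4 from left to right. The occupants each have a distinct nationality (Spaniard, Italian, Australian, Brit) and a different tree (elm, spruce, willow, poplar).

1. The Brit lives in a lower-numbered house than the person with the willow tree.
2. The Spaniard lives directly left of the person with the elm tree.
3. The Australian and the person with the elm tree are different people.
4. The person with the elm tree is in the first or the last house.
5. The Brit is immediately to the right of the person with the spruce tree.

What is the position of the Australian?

From clue 4, the person with the elm tree must be in house 4.
From clue 1, the Brit must be in house 2.
Clue 1: the person with the willow tree is in house 3.
By clue 2, the Spaniard is in house 3.
The person with the spruce tree is in house 1 (clue 5).
The only nationality still possible for house 4 is Italian.
House 2's tree must be poplar (nothing else left).
House 1's nationality must be Australian (nothing else left).
So: house 1 = Australian/spruce, house 2 = Brit/poplar, house 3 = Spaniard/willow, house 4 = Italian/elm.

1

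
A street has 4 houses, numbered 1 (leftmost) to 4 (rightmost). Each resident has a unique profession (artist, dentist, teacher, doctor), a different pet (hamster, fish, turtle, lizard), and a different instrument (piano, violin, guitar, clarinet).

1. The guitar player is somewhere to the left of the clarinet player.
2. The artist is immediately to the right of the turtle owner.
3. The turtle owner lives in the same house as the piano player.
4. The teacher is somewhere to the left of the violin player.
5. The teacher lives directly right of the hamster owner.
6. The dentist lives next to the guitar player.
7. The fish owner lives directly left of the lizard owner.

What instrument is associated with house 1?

So house 4 gets lizard for pet.
Clue 7: the fish owner is in house 3.
The artist is narrowed to house 2 or 3; consider each.
Placing it in house 3 leads to a contradiction, so it's in house 2.
Clue 2 places the turtle owner in house 1.
Clue 3 places the piano player in house 1.
The only profession still possible for house 3 is teacher.
House 2's pet must be hamster (nothing else left).
Clue 4 places the violin player in house 4.
So house 2 gets guitar for instrument.
The only instrument still possible for house 3 is clarinet.
From clue 6, the dentist must be in house 1.
The only profession still possible for house 4 is doctor.
So: house 1 = dentist/turtle/piano, house 2 = artist/hamster/guitar, house 3 = teacher/fish/clarinet, house 4 = doctor/lizard/violin.

piano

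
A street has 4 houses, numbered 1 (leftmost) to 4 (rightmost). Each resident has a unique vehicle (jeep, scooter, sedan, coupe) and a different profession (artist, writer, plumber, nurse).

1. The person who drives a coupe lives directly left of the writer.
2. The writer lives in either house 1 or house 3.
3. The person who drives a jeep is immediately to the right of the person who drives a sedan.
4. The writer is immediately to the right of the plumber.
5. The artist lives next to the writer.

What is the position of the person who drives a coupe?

2

Clue 2 places the writer in house 3.
Clue 4: the plumber is in house 2.
That leaves nurse as the profession for house 1.
The only profession still possible for house 4 is artist.
Clue 1 places the person who drives a coupe in house 2.
By clue 3, the person who drives a jeep is in house 4.
From clue 3, the person who drives a sedan must be in house 3.
House 1's vehicle must be scooter (nothing else left).
So: house 1 = scooter/nurse, house 2 = coupe/plumber, house 3 = sedan/writer, house 4 = jeep/artist.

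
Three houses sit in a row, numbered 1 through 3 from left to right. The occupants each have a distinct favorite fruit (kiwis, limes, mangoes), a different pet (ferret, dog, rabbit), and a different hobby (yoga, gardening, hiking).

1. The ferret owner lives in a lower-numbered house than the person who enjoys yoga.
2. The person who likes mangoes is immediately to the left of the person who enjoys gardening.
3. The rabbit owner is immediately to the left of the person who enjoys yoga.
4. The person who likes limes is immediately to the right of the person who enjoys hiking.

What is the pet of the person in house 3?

The only pet still possible for house 3 is dog.
The only hobby still possible for house 1 is hiking.
From clue 4, the person who likes limes must be in house 2.
The only favorite fruit still possible for house 1 is mangoes.
The only favorite fruit still possible for house 3 is kiwis.
From clue 2, the person who enjoys gardening must be in house 2.
House 3's hobby must be yoga (nothing else left).
The rabbit owner is in house 2 (clue 3).
The only pet still possible for house 1 is ferret.
So: house 1 = mangoes/ferret/hiking, house 2 = limes/rabbit/gardening, house 3 = kiwis/dog/yoga.

dog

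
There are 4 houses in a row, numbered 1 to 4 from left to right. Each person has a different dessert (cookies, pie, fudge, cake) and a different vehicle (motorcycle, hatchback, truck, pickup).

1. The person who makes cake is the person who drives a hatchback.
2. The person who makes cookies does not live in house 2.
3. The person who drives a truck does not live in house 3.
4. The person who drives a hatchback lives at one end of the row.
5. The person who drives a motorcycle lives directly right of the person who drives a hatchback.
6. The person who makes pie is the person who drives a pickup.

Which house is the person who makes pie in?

By clue 5, the person who drives a motorcycle is in house 2.
By clue 5, the person who drives a hatchback is in house 1.
The only vehicle still possible for house 3 is pickup.
That leaves truck as the vehicle for house 4.
Clue 1 places the person who makes cake in house 1.
By clue 6, the person who makes pie is in house 3.
House 2's dessert must be fudge (nothing else left).
That leaves cookies as the dessert for house 4.
So: house 1 = cake/hatchback, house 2 = fudge/motorcycle, house 3 = pie/pickup, house 4 = cookies/truck.

3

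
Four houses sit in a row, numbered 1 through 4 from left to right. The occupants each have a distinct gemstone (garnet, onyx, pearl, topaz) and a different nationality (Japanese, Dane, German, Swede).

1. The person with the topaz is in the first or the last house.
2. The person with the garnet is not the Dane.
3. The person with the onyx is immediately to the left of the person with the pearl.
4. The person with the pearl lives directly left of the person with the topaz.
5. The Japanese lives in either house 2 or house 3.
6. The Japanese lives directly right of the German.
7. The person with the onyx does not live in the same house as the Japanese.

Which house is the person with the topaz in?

4

Clue 4 places the person with the pearl in house 3.
By clue 4, the person with the topaz is in house 4.
Clue 3: the person with the onyx is in house 2.
Clue 7: the Japanese is in house 3.
House 1's gemstone must be garnet (nothing else left).
By clue 6, the German is in house 2.
So house 1 gets Swede for nationality.
So house 4 gets Dane for nationality.
So: house 1 = garnet/Swede, house 2 = onyx/German, house 3 = pearl/Japanese, house 4 = topaz/Dane.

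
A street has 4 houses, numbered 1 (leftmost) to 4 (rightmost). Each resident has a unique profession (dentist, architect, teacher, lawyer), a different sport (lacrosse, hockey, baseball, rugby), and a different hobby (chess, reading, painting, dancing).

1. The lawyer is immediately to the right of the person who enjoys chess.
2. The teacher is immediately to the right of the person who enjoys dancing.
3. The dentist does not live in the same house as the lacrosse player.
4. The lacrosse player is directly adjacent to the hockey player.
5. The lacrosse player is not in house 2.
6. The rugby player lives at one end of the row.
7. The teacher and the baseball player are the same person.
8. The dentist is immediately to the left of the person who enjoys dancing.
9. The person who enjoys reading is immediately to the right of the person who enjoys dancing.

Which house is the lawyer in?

So house 2 gets hockey for sport.
The dentist is narrowed to house 1 or 2; consider each.
Placing it in house 1 leads to a contradiction, so it's in house 2.
The person who enjoys dancing is in house 3 (clue 8).
Clue 9: the person who enjoys reading is in house 4.
The only profession still possible for house 1 is architect.
From clue 1, the lawyer must be in house 3.
Clue 1: the person who enjoys chess is in house 2.
Clue 2: the teacher is in house 4.
Clue 7 places the baseball player in house 4.
House 1's sport must be rugby (nothing else left).
House 3's sport must be lacrosse (nothing else left).
That leaves painting as the hobby for house 1.
So: house 1 = architect/rugby/painting, house 2 = dentist/hockey/chess, house 3 = lawyer/lacrosse/dancing, house 4 = teacher/baseball/reading.

3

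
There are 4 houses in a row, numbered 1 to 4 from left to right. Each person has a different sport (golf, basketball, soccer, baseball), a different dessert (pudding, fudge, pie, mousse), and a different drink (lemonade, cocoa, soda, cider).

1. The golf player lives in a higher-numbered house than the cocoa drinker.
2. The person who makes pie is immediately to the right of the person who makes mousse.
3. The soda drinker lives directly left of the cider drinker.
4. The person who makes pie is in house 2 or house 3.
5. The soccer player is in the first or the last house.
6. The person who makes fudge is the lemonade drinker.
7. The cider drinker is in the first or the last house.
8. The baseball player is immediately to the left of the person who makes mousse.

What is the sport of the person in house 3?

Clue 7 places the cider drinker in house 4.
Clue 2: the person who makes pie is in house 3.
The person who makes mousse is in house 2 (clue 2).
The soda drinker is in house 3 (clue 3).
Clue 8: the baseball player is in house 1.
House 4 dessert: only pudding fits.
From clue 6, the lemonade drinker must be in house 1.
The only sport still possible for house 4 is soccer.
House 1's dessert must be fudge (nothing else left).
House 2 drink: only cocoa fits.
By clue 1, the golf player is in house 3.
So house 2 gets basketball for sport.
So: house 1 = baseball/fudge/lemonade, house 2 = basketball/mousse/cocoa, house 3 = golf/pie/soda, house 4 = soccer/pudding/cider.

golf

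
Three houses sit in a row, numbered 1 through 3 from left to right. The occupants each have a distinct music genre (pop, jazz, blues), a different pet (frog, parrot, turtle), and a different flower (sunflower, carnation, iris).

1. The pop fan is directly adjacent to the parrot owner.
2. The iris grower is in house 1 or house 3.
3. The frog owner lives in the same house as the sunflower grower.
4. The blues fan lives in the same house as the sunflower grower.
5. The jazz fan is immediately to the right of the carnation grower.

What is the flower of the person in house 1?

The jazz fan is narrowed to house 2 or 3; consider each.
Placing it in house 2 leads to a contradiction, so it's in house 3.
By clue 5, the carnation grower is in house 2.
From clue 4, the blues fan must be in house 1.
From clue 4, the sunflower grower must be in house 1.
So house 2 gets pop for music genre.
The only flower still possible for house 3 is iris.
From clue 3, the frog owner must be in house 1.
So house 2 gets turtle for pet.
So house 3 gets parrot for pet.
So: house 1 = blues/frog/sunflower, house 2 = pop/turtle/carnation, house 3 = jazz/parrot/iris.

sunflower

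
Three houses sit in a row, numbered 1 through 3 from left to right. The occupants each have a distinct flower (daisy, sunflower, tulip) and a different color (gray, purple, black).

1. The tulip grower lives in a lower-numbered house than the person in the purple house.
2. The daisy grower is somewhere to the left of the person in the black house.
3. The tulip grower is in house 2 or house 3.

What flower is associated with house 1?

Clue 3: the tulip grower is in house 2.
That leaves sunflower as the flower for house 3.
House 1 color: only gray fits.
Clue 1 places the person in the purple house in house 3.
The only flower still possible for house 1 is daisy.
That leaves black as the color for house 2.
So: house 1 = daisy/gray, house 2 = tulip/black, house 3 = sunflower/purple.

daisy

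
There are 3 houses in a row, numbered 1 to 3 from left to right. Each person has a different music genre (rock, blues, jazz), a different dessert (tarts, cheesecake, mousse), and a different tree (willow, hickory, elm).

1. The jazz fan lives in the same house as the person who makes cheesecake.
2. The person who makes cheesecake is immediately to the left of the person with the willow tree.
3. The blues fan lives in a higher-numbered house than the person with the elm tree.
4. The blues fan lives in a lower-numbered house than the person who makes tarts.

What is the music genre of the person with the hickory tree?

rock

By clue 4, the blues fan is in house 2.
Clue 4 places the person who makes tarts in house 3.
The jazz fan is in house 1 (clue 1).
From clue 1, the person who makes cheesecake must be in house 1.
By clue 2, the person with the willow tree is in house 2.
By clue 3, the person with the elm tree is in house 1.
That leaves rock as the music genre for house 3.
House 2 dessert: only mousse fits.
That leaves hickory as the tree for house 3.
So: house 1 = jazz/cheesecake/elm, house 2 = blues/mousse/willow, house 3 = rock/tarts/hickory.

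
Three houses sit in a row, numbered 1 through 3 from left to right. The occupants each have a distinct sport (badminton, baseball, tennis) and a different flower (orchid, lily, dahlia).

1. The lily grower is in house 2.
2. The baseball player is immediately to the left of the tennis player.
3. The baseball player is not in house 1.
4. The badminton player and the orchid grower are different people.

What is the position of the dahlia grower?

1

Clue 1 places the lily grower in house 2.
From clue 3, the baseball player must be in house 2.
So house 1 gets badminton for sport.
So house 3 gets tennis for sport.
Clue 4: the orchid grower is in house 3.
House 1's flower must be dahlia (nothing else left).
So: house 1 = badminton/dahlia, house 2 = baseball/lily, house 3 = tennis/orchid.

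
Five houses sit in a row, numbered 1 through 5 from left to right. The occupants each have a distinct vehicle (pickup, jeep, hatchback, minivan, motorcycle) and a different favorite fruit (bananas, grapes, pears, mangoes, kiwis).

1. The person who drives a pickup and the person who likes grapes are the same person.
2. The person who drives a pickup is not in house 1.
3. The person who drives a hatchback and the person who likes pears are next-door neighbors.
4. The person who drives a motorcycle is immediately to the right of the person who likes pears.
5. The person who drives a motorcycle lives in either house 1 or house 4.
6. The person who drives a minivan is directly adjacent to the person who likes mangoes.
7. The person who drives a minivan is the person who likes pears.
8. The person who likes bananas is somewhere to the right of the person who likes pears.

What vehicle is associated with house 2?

Clue 5 places the person who drives a motorcycle in house 4.
By clue 4, the person who likes pears is in house 3.
From clue 7, the person who drives a minivan must be in house 3.
From clue 3, the person who drives a hatchback must be in house 2.
The only vehicle still possible for house 1 is jeep.
The only vehicle still possible for house 5 is pickup.
So house 1 gets kiwis for favorite fruit.
Clue 1: the person who likes grapes is in house 5.
That leaves mangoes as the favorite fruit for house 2.
That leaves bananas as the favorite fruit for house 4.
So: house 1 = jeep/kiwis, house 2 = hatchback/mangoes, house 3 = minivan/pears, house 4 = motorcycle/bananas, house 5 = pickup/grapes.

hatchback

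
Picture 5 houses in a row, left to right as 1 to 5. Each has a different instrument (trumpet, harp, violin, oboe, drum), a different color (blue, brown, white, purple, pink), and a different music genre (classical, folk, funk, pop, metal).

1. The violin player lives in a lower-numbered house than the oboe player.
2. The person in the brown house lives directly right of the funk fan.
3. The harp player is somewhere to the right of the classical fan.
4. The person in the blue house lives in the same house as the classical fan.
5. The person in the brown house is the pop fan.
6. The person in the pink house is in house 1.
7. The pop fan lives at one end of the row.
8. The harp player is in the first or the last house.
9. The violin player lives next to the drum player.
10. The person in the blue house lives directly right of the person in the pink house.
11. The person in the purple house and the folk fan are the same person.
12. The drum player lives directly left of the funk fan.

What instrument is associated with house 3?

drum

Clue 6: the person in the pink house is in house 1.
The pop fan is in house 5 (clue 7).
From clue 8, the harp player must be in house 5.
Clue 10: the person in the blue house is in house 2.
Clue 4 places the classical fan in house 2.
By clue 5, the person in the brown house is in house 5.
House 1 music genre: only metal fits.
Clue 2 places the funk fan in house 4.
From clue 12, the drum player must be in house 3.
House 3's music genre must be folk (nothing else left).
From clue 9, the violin player must be in house 2.
By clue 11, the person in the purple house is in house 3.
That leaves trumpet as the instrument for house 1.
So house 4 gets oboe for instrument.
That leaves white as the color for house 4.
So: house 1 = trumpet/pink/metal, house 2 = violin/blue/classical, house 3 = drum/purple/folk, house 4 = oboe/white/funk, house 5 = harp/brown/pop.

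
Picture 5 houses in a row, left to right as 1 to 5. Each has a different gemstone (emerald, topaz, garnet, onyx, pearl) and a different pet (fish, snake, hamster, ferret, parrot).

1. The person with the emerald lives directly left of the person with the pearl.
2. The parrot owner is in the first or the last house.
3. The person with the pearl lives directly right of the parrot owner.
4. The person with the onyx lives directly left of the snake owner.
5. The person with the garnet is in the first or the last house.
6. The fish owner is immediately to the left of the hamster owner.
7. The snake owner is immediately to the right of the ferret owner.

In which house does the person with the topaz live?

3

From clue 3, the person with the pearl must be in house 2.
Clue 3 places the parrot owner in house 1.
Clue 1: the person with the emerald is in house 1.
That leaves garnet as the gemstone for house 5.
That leaves fish as the pet for house 2.
By clue 6, the hamster owner is in house 3.
House 4's pet must be ferret (nothing else left).
That leaves snake as the pet for house 5.
Clue 4 places the person with the onyx in house 4.
That leaves topaz as the gemstone for house 3.
So: house 1 = emerald/parrot, house 2 = pearl/fish, house 3 = topaz/hamster, house 4 = onyx/ferret, house 5 = garnet/snake.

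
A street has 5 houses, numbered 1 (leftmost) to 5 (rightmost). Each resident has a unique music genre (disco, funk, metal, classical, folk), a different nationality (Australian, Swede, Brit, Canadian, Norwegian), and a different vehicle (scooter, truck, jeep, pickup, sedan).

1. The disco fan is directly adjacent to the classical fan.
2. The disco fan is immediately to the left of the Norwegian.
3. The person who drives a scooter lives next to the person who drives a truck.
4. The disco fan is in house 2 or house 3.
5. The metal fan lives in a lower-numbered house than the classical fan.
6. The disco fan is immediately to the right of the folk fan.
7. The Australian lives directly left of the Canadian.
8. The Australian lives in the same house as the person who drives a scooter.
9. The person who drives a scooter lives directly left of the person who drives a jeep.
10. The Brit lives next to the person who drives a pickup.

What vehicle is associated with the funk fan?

House 5's music genre must be funk (nothing else left).
So house 4 gets classical for music genre.
The disco fan is in house 3 (clue 1).
From clue 2, the Norwegian must be in house 4.
From clue 6, the folk fan must be in house 2.
House 1 music genre: only metal fits.
That leaves sedan as the vehicle for house 5.
That leaves pickup as the vehicle for house 4.
The Australian is narrowed to house 1 or 2; consider each.
Placing it in house 1 leads to a contradiction, so it's in house 2.
Clue 7: the Canadian is in house 3.
The person who drives a scooter is in house 2 (clue 8).
Clue 9 places the person who drives a jeep in house 3.
That leaves Swede as the nationality for house 1.
House 5's nationality must be Brit (nothing else left).
House 1's vehicle must be truck (nothing else left).
So: house 1 = metal/Swede/truck, house 2 = folk/Australian/scooter, house 3 = disco/Canadian/jeep, house 4 = classical/Norwegian/pickup, house 5 = funk/Brit/sedan.

sedan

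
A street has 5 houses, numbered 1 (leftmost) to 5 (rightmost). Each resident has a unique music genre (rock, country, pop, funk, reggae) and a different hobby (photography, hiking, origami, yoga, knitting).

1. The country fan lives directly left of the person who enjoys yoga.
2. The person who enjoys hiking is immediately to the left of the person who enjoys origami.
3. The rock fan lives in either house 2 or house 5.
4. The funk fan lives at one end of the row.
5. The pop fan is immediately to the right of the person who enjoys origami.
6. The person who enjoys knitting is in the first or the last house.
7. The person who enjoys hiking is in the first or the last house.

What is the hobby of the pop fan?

The person who enjoys hiking is in house 1 (clue 7).
House 5's hobby must be knitting (nothing else left).
The person who enjoys origami is in house 2 (clue 2).
The pop fan is in house 3 (clue 5).
That leaves reggae as the music genre for house 4.
Clue 1: the country fan is in house 2.
Clue 1: the person who enjoys yoga is in house 3.
That leaves funk as the music genre for house 1.
House 5 music genre: only rock fits.
So house 4 gets photography for hobby.
So: house 1 = funk/hiking, house 2 = country/origami, house 3 = pop/yoga, house 4 = reggae/photography, house 5 = rock/knitting.

yoga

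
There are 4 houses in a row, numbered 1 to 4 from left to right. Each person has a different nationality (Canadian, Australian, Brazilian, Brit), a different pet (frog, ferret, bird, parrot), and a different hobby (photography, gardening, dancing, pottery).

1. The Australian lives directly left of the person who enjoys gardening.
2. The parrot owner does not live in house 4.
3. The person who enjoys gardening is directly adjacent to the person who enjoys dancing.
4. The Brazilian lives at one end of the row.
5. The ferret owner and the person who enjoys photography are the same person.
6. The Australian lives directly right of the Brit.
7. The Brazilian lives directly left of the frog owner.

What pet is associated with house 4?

Clue 7: the Brazilian is in house 1.
Clue 7 places the frog owner in house 2.
House 2's nationality must be Brit (nothing else left).
So house 4 gets Canadian for nationality.
Clue 1: the person who enjoys gardening is in house 4.
By clue 3, the person who enjoys dancing is in house 3.
So house 3 gets Australian for nationality.
That leaves pottery as the hobby for house 2.
The ferret owner is in house 1 (clue 5).
So house 3 gets parrot for pet.
House 4 pet: only bird fits.
House 1's hobby must be photography (nothing else left).
So: house 1 = Brazilian/ferret/photography, house 2 = Brit/frog/pottery, house 3 = Australian/parrot/dancing, house 4 = Canadian/bird/gardening.

bird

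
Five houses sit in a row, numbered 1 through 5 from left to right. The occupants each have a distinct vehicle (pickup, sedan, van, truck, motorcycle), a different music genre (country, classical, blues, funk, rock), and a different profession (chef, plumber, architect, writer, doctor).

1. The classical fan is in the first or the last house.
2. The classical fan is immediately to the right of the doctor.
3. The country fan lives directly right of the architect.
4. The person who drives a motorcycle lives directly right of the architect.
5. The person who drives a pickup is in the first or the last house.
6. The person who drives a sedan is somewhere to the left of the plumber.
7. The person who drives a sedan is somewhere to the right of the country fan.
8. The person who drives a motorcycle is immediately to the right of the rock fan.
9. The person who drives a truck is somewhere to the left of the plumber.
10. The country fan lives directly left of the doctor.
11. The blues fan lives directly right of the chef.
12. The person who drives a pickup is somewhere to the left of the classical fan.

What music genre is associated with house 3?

Clue 2: the classical fan is in house 5.
Clue 2 places the doctor in house 4.
Clue 10 places the country fan in house 3.
By clue 12, the person who drives a pickup is in house 1.
From clue 3, the architect must be in house 2.
By clue 4, the person who drives a motorcycle is in house 3.
The plumber is in house 5 (clue 6).
The person who drives a sedan is in house 4 (clue 7).
From clue 8, the rock fan must be in house 2.
The only vehicle still possible for house 5 is van.
House 1's music genre must be funk (nothing else left).
That leaves blues as the music genre for house 4.
By clue 11, the chef is in house 3.
That leaves truck as the vehicle for house 2.
That leaves writer as the profession for house 1.
So: house 1 = pickup/funk/writer, house 2 = truck/rock/architect, house 3 = motorcycle/country/chef, house 4 = sedan/blues/doctor, house 5 = van/classical/plumber.

country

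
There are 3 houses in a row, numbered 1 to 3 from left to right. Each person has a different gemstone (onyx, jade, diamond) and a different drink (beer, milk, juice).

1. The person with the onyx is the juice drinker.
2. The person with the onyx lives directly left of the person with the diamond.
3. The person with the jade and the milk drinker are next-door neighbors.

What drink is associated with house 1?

juice

The person with the diamond is narrowed to house 2 or 3; consider each.
Placing it in house 3 leads to a contradiction, so it's in house 2.
Clue 2: the person with the onyx is in house 1.
House 3's gemstone must be jade (nothing else left).
The juice drinker is in house 1 (clue 1).
The milk drinker is in house 2 (clue 3).
House 3 drink: only beer fits.
So: house 1 = onyx/juice, house 2 = diamond/milk, house 3 = jade/beer.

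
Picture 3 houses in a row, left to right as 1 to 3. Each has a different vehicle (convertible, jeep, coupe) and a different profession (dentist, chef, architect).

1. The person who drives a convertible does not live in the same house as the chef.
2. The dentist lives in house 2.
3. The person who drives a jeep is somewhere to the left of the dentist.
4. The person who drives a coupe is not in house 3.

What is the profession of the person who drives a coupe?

dentist

Clue 2: the dentist is in house 2.
From clue 3, the person who drives a jeep must be in house 1.
The only vehicle still possible for house 2 is coupe.
House 3 vehicle: only convertible fits.
From clue 1, the chef must be in house 1.
House 3 profession: only architect fits.
So: house 1 = jeep/chef, house 2 = coupe/dentist, house 3 = convertible/architect.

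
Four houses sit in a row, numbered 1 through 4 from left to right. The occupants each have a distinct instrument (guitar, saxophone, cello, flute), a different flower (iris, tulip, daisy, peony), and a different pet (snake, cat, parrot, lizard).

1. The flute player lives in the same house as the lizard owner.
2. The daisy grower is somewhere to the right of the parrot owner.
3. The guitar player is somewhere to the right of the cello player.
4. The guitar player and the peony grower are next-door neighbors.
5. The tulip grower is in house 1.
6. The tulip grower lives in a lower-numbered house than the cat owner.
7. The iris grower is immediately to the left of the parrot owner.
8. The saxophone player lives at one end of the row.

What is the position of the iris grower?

By clue 5, the tulip grower is in house 1.
From clue 7, the parrot owner must be in house 3.
House 2 flower: only iris fits.
From clue 2, the daisy grower must be in house 4.
So house 3 gets peony for flower.
That leaves cello as the instrument for house 3.
The guitar player is in house 4 (clue 3).
So house 1 gets saxophone for instrument.
So house 2 gets flute for instrument.
Clue 1: the lizard owner is in house 2.
That leaves snake as the pet for house 1.
So house 4 gets cat for pet.
So: house 1 = saxophone/tulip/snake, house 2 = flute/iris/lizard, house 3 = cello/peony/parrot, house 4 = guitar/daisy/cat.

2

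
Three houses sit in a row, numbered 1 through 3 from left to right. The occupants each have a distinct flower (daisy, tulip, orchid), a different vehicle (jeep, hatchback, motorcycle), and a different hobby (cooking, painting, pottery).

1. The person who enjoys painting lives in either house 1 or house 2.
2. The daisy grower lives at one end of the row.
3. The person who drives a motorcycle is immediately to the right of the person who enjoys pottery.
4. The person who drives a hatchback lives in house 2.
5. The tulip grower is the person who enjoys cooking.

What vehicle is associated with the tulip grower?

The person who drives a hatchback is in house 2 (clue 4).
House 1 vehicle: only jeep fits.
House 3's vehicle must be motorcycle (nothing else left).
That leaves cooking as the hobby for house 3.
Clue 3 places the person who enjoys pottery in house 2.
Clue 5: the tulip grower is in house 3.
So house 2 gets orchid for flower.
That leaves painting as the hobby for house 1.
The only flower still possible for house 1 is daisy.
So: house 1 = daisy/jeep/painting, house 2 = orchid/hatchback/pottery, house 3 = tulip/motorcycle/cooking.

motorcycle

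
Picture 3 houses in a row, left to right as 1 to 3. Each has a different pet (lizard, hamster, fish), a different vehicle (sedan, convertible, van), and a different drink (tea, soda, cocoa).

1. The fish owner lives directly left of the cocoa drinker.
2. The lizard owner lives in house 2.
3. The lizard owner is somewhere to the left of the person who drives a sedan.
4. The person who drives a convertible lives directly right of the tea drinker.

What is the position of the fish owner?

1

The lizard owner is in house 2 (clue 2).
Clue 3 places the person who drives a sedan in house 3.
So house 1 gets fish for pet.
The only pet still possible for house 3 is hamster.
House 1 vehicle: only van fits.
So house 2 gets convertible for vehicle.
From clue 1, the cocoa drinker must be in house 2.
By clue 4, the tea drinker is in house 1.
House 3's drink must be soda (nothing else left).
So: house 1 = fish/van/tea, house 2 = lizard/convertible/cocoa, house 3 = hamster/sedan/soda.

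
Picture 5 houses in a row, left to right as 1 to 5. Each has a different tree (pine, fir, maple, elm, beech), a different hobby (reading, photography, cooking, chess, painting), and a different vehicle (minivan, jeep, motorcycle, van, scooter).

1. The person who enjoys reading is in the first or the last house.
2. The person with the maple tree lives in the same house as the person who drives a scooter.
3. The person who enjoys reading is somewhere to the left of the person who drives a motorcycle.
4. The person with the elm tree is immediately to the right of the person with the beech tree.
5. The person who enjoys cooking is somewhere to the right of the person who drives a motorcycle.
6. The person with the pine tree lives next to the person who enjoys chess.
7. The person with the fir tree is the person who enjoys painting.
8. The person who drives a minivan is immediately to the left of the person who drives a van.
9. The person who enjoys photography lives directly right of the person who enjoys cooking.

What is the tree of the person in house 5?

From clue 3, the person who enjoys reading must be in house 1.
The person who enjoys cooking is narrowed to house 3 or 4; consider each.
Placing it in house 3 leads to a contradiction, so it's in house 4.
The person who enjoys photography is in house 5 (clue 9).
The person with the fir tree is narrowed to house 2 or 3; consider each.
Placing it in house 2 leads to a contradiction, so it's in house 3.
Clue 7: the person who enjoys painting is in house 3.
So house 2 gets chess for hobby.
From clue 6, the person with the pine tree must be in house 1.
House 4's tree must be beech (nothing else left).
From clue 4, the person with the elm tree must be in house 5.
House 2's tree must be maple (nothing else left).
Clue 2: the person who drives a scooter is in house 2.
House 1's vehicle must be jeep (nothing else left).
House 3 vehicle: only motorcycle fits.
House 5 vehicle: only van fits.
House 4 vehicle: only minivan fits.
So: house 1 = pine/reading/jeep, house 2 = maple/chess/scooter, house 3 = fir/painting/motorcycle, house 4 = beech/cooking/minivan, house 5 = elm/photography/van.

elm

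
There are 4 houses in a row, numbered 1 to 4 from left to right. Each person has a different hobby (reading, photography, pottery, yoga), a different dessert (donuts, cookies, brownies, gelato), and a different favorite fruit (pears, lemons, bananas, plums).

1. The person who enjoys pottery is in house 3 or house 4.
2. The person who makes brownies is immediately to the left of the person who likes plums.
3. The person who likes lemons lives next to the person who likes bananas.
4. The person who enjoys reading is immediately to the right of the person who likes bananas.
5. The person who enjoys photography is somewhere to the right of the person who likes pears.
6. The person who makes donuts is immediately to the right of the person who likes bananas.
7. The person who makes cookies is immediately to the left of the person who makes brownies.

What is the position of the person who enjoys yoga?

1

So house 1 gets yoga for hobby.
The person who enjoys pottery is narrowed to house 3 or 4; consider each.
Placing it in house 4 leads to a contradiction, so it's in house 3.
The person who enjoys photography is narrowed to house 2 or 4; consider each.
Placing it in house 4 leads to a contradiction, so it's in house 2.
By clue 5, the person who likes pears is in house 1.
The only hobby still possible for house 4 is reading.
House 2 favorite fruit: only lemons fits.
House 3's favorite fruit must be bananas (nothing else left).
House 4 favorite fruit: only plums fits.
Clue 2 places the person who makes brownies in house 3.
Clue 6 places the person who makes donuts in house 4.
Clue 7: the person who makes cookies is in house 2.
That leaves gelato as the dessert for house 1.
So: house 1 = yoga/gelato/pears, house 2 = photography/cookies/lemons, house 3 = pottery/brownies/bananas, house 4 = reading/donuts/plums.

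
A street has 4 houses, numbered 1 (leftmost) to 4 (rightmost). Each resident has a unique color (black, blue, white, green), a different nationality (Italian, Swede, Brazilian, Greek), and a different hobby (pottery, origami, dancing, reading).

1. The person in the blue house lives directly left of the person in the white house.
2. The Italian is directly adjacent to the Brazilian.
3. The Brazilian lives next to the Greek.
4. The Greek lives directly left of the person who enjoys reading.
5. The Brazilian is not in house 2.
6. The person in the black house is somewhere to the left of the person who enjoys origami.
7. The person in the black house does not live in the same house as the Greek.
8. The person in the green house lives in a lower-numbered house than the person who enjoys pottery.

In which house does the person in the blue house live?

3

House 4 color: only white fits.
The only hobby still possible for house 1 is dancing.
Clue 1 places the person in the blue house in house 3.
The person in the black house is narrowed to house 1 or 2; consider each.
Placing it in house 2 leads to a contradiction, so it's in house 1.
The only color still possible for house 2 is green.
That leaves origami as the hobby for house 2.
The Greek is narrowed to house 2 or 3; consider each.
Placing it in house 3 leads to a contradiction, so it's in house 2.
By clue 4, the person who enjoys reading is in house 3.
The only hobby still possible for house 4 is pottery.
From clue 2, the Italian must be in house 4.
Clue 2 places the Brazilian in house 3.
House 1's nationality must be Swede (nothing else left).
So: house 1 = black/Swede/dancing, house 2 = green/Greek/origami, house 3 = blue/Brazilian/reading, house 4 = white/Italian/pottery.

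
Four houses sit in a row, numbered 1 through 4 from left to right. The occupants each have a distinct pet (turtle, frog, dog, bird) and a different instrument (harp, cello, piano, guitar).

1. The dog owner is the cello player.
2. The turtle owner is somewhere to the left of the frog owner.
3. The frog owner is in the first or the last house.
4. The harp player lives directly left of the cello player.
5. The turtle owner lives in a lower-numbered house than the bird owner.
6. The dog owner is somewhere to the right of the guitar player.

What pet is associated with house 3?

Clue 3 places the frog owner in house 4.
House 1 pet: only turtle fits.
House 4 instrument: only piano fits.
House 3's instrument must be cello (nothing else left).
By clue 1, the dog owner is in house 3.
Clue 4 places the harp player in house 2.
House 2 pet: only bird fits.
That leaves guitar as the instrument for house 1.
So: house 1 = turtle/guitar, house 2 = bird/harp, house 3 = dog/cello, house 4 = frog/piano.

dog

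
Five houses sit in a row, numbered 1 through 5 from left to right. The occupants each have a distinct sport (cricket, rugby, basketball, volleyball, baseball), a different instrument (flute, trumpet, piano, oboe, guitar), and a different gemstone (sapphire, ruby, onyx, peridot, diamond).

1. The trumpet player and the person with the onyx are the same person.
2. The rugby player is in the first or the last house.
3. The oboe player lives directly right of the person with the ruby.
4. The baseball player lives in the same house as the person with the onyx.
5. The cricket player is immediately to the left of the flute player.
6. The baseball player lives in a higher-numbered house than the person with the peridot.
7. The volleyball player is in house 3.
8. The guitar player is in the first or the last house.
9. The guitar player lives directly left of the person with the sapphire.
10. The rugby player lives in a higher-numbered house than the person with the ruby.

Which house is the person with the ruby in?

By clue 7, the volleyball player is in house 3.
By clue 9, the guitar player is in house 1.
Clue 9: the person with the sapphire is in house 2.
By clue 10, the rugby player is in house 5.
Clue 4: the baseball player is in house 4.
Clue 4 places the person with the onyx in house 4.
The only gemstone still possible for house 5 is diamond.
By clue 1, the trumpet player is in house 4.
So house 2 gets oboe for instrument.
House 5 instrument: only piano fits.
The person with the ruby is in house 1 (clue 3).
Clue 5 places the cricket player in house 2.
So house 1 gets basketball for sport.
That leaves flute as the instrument for house 3.
The only gemstone still possible for house 3 is peridot.
So: house 1 = basketball/guitar/ruby, house 2 = cricket/oboe/sapphire, house 3 = volleyball/flute/peridot, house 4 = baseball/trumpet/onyx, house 5 = rugby/piano/diamond.

1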